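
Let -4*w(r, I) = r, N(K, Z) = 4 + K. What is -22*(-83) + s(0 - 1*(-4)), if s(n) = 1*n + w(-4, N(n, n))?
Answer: 1831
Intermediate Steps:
w(r, I) = -r/4
s(n) = 1 + n (s(n) = 1*n - ¼*(-4) = n + 1 = 1 + n)
-22*(-83) + s(0 - 1*(-4)) = -22*(-83) + (1 + (0 - 1*(-4))) = 1826 + (1 + (0 + 4)) = 1826 + (1 + 4) = 1826 + 5 = 1831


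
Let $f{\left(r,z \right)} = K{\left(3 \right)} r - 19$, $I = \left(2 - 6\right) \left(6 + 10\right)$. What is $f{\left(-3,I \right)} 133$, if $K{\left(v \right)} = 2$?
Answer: $-3325$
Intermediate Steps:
$I = -64$ ($I = \left(-4\right) 16 = -64$)
$f{\left(r,z \right)} = -19 + 2 r$ ($f{\left(r,z \right)} = 2 r - 19 = -19 + 2 r$)
$f{\left(-3,I \right)} 133 = \left(-19 + 2 \left(-3\right)\right) 133 = \left(-19 - 6\right) 133 = \left(-25\right) 133 = -3325$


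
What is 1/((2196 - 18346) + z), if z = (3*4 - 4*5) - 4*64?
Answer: -1/16414 ≈ -6.0924e-5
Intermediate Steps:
z = -264 (z = (12 - 20) - 256 = -8 - 256 = -264)
1/((2196 - 18346) + z) = 1/((2196 - 18346) - 264) = 1/(-16150 - 264) = 1/(-16414) = -1/16414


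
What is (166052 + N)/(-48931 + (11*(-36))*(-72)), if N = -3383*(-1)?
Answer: -24205/2917 ≈ -8.2979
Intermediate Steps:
N = 3383
(166052 + N)/(-48931 + (11*(-36))*(-72)) = (166052 + 3383)/(-48931 + (11*(-36))*(-72)) = 169435/(-48931 - 396*(-72)) = 169435/(-48931 + 28512) = 169435/(-20419) = 169435*(-1/20419) = -24205/2917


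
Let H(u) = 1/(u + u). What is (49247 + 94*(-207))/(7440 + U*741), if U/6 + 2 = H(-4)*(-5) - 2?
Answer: -119156/30261 ≈ -3.9376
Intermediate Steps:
H(u) = 1/(2*u)
U = -81/4 (U = -12 + 6*(((1/2)/(-4))*(-5) - 2) = -12 + 6*(((1/2)*(-1/4))*(-5) - 2) = -12 + 6*(-1/8*(-5) - 2) = -12 + 6*(5/8 - 2) = -12 + 6*(-11/8) = -12 - 33/4 = -81/4 ≈ -20.250)
(49247 + 94*(-207))/(7440 + U*741) = (49247 + 94*(-207))/(7440 - 81/4*741) = (49247 - 19458)/(7440 - 60021/4) = 29789/(-30261/4) = 29789*(-4/30261) = -119156/30261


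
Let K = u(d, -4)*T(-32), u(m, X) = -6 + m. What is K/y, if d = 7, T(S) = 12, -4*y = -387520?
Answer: 3/24220 ≈ 0.00012386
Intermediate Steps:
y = 96880 (y = -1/4*(-387520) = 96880)
K = 12 (K = (-6 + 7)*12 = 1*12 = 12)
K/y = 12/96880 = 12*(1/96880) = 3/24220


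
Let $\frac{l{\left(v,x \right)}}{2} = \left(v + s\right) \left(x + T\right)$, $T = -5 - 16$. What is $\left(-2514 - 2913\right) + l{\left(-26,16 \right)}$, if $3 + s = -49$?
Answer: $-4647$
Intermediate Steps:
$s = -52$ ($s = -3 - 49 = -52$)
$T = -21$ ($T = -5 - 16 = -21$)
$l{\left(v,x \right)} = 2 \left(-52 + v\right) \left(-21 + x\right)$ ($l{\left(v,x \right)} = 2 \left(v - 52\right) \left(x - 21\right) = 2 \left(-52 + v\right) \left(-21 + x\right)$)
$\left(-2514 - 2913\right) + l{\left(-26,16 \right)} = \left(-2514 - 2913\right) + \left(2184 - 1664 - -1092 + 2 \left(-26\right) 16\right) = -5427 + \left(2184 - 1664 + 1092 - 832\right) = -5427 + 780 = -4647$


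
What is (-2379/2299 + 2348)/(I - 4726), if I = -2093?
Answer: -5395673/15676881 ≈ -0.34418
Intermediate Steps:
(-2379/2299 + 2348)/(I - 4726) = (-2379/2299 + 2348)/(-2093 - 4726) = (-2379*1/2299 + 2348)/(-6819) = (-2379/2299 + 2348)*(-1/6819) = (5395673/2299)*(-1/6819) = -5395673/15676881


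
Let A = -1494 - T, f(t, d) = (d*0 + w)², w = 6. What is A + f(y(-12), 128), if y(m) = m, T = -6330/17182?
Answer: -12522513/8591 ≈ -1457.6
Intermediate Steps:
T = -3165/8591 (T = -6330*1/17182 = -3165/8591 ≈ -0.36841)
f(t, d) = 36 (f(t, d) = (d*0 + 6)² = (0 + 6)² = 6² = 36)
A = -12831789/8591 (A = -1494 - 1*(-3165/8591) = -1494 + 3165/8591 = -12831789/8591 ≈ -1493.6)
A + f(y(-12), 128) = -12831789/8591 + 36 = -12522513/8591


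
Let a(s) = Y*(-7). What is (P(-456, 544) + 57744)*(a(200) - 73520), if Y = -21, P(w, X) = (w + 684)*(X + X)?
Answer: -22438050384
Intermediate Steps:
P(w, X) = 2*X*(684 + w) (P(w, X) = (684 + w)*(2*X) = 2*X*(684 + w))
a(s) = 147 (a(s) = -21*(-7) = 147)
(P(-456, 544) + 57744)*(a(200) - 73520) = (2*544*(684 - 456) + 57744)*(147 - 73520) = (2*544*228 + 57744)*(-73373) = (248064 + 57744)*(-73373) = 305808*(-73373) = -22438050384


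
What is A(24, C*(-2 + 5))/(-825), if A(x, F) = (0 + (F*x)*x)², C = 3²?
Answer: -80621568/275 ≈ -2.9317e+5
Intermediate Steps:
C = 9
A(x, F) = F²*x⁴ (A(x, F) = (0 + F*x²)² = (F*x²)² = F²*x⁴)
A(24, C*(-2 + 5))/(-825) = ((9*(-2 + 5))²*24⁴)/(-825) = ((9*3)²*331776)*(-1/825) = (27²*331776)*(-1/825) = (729*331776)*(-1/825) = 241864704*(-1/825) = -80621568/275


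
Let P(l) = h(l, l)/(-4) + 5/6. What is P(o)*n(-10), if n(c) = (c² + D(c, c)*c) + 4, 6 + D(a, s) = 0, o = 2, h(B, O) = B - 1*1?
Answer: 287/3 ≈ 95.667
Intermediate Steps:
h(B, O) = -1 + B (h(B, O) = B - 1 = -1 + B)
D(a, s) = -6 (D(a, s) = -6 + 0 = -6)
P(l) = 13/12 - l/4 (P(l) = (-1 + l)/(-4) + 5/6 = (-1 + l)*(-¼) + 5*(⅙) = (¼ - l/4) + ⅚ = 13/12 - l/4)
n(c) = 4 + c² - 6*c (n(c) = (c² - 6*c) + 4 = 4 + c² - 6*c)
P(o)*n(-10) = (13/12 - ¼*2)*(4 + (-10)² - 6*(-10)) = (13/12 - ½)*(4 + 100 + 60) = (7/12)*164 = 287/3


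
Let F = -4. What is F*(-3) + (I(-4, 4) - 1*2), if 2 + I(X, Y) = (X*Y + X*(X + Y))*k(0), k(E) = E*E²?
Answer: 8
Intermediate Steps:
k(E) = E³
I(X, Y) = -2 (I(X, Y) = -2 + (X*Y + X*(X + Y))*0³ = -2 + (X*Y + X*(X + Y))*0 = -2 + 0 = -2)
F*(-3) + (I(-4, 4) - 1*2) = -4*(-3) + (-2 - 1*2) = 12 + (-2 - 2) = 12 - 4 = 8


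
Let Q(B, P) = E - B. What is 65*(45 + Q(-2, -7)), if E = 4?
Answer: 3315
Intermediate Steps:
Q(B, P) = 4 - B
65*(45 + Q(-2, -7)) = 65*(45 + (4 - 1*(-2))) = 65*(45 + (4 + 2)) = 65*(45 + 6) = 65*51 = 3315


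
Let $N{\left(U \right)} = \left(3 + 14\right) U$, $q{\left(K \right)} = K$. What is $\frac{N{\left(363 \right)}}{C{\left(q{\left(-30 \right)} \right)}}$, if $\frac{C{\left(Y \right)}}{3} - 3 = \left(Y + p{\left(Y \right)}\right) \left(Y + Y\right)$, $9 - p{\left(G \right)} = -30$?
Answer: $- \frac{2057}{537} \approx -3.8305$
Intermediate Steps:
$p{\left(G \right)} = 39$ ($p{\left(G \right)} = 9 - -30 = 9 + 30 = 39$)
$C{\left(Y \right)} = 9 + 6 Y \left(39 + Y\right)$ ($C{\left(Y \right)} = 9 + 3 \left(Y + 39\right) \left(Y + Y\right) = 9 + 3 \left(39 + Y\right) 2 Y = 9 + 3 \cdot 2 Y \left(39 + Y\right) = 9 + 6 Y \left(39 + Y\right)$)
$N{\left(U \right)} = 17 U$
$\frac{N{\left(363 \right)}}{C{\left(q{\left(-30 \right)} \right)}} = \frac{17 \cdot 363}{9 + 6 \left(-30\right)^{2} + 234 \left(-30\right)} = \frac{6171}{9 + 6 \cdot 900 - 7020} = \frac{6171}{9 + 5400 - 7020} = \frac{6171}{-1611} = 6171 \left(- \frac{1}{1611}\right) = - \frac{2057}{537}$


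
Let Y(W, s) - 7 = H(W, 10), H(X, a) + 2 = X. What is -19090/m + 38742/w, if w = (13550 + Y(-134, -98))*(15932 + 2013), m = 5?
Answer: -919526489468/240839845 ≈ -3818.0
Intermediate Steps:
H(X, a) = -2 + X
Y(W, s) = 5 + W (Y(W, s) = 7 + (-2 + W) = 5 + W)
w = 240839845 (w = (13550 + (5 - 134))*(15932 + 2013) = (13550 - 129)*17945 = 13421*17945 = 240839845)
-19090/m + 38742/w = -19090/5 + 38742/240839845 = -19090*1/5 + 38742*(1/240839845) = -3818 + 38742/240839845 = -919526489468/240839845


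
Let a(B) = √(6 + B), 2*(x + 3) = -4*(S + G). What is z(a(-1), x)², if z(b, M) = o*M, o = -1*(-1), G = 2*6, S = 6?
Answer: 1521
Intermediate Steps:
G = 12
x = -39 (x = -3 + (-4*(6 + 12))/2 = -3 + (-4*18)/2 = -3 + (½)*(-72) = -3 - 36 = -39)
o = 1
z(b, M) = M (z(b, M) = 1*M = M)
z(a(-1), x)² = (-39)² = 1521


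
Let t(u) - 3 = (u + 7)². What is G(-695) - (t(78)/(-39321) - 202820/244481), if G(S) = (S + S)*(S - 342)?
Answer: 13856818529117318/9613237401 ≈ 1.4414e+6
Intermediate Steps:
t(u) = 3 + (7 + u)² (t(u) = 3 + (u + 7)² = 3 + (7 + u)²)
G(S) = 2*S*(-342 + S) (G(S) = (2*S)*(-342 + S) = 2*S*(-342 + S))
G(-695) - (t(78)/(-39321) - 202820/244481) = 2*(-695)*(-342 - 695) - ((3 + (7 + 78)²)/(-39321) - 202820/244481) = 2*(-695)*(-1037) - ((3 + 85²)*(-1/39321) - 202820*1/244481) = 1441430 - ((3 + 7225)*(-1/39321) - 202820/244481) = 1441430 - (7228*(-1/39321) - 202820/244481) = 1441430 - (-7228/39321 - 202820/244481) = 1441430 - 1*(-9742193888/9613237401) = 1441430 + 9742193888/9613237401 = 13856818529117318/9613237401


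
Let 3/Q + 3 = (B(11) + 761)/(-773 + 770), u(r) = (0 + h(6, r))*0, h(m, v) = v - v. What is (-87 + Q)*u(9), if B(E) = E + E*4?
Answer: 0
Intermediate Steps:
B(E) = 5*E (B(E) = E + 4*E = 5*E)
h(m, v) = 0
u(r) = 0 (u(r) = (0 + 0)*0 = 0*0 = 0)
Q = -3/275 (Q = 3/(-3 + (5*11 + 761)/(-773 + 770)) = 3/(-3 + (55 + 761)/(-3)) = 3/(-3 + 816*(-⅓)) = 3/(-3 - 272) = 3/(-275) = 3*(-1/275) = -3/275 ≈ -0.010909)
(-87 + Q)*u(9) = (-87 - 3/275)*0 = -23928/275*0 = 0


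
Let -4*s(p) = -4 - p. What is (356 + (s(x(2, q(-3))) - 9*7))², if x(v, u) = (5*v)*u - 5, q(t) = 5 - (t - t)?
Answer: 1490841/16 ≈ 93178.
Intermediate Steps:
q(t) = 5 (q(t) = 5 - 1*0 = 5 + 0 = 5)
x(v, u) = -5 + 5*u*v (x(v, u) = 5*u*v - 5 = -5 + 5*u*v)
s(p) = 1 + p/4 (s(p) = -(-4 - p)/4 = 1 + p/4)
(356 + (s(x(2, q(-3))) - 9*7))² = (356 + ((1 + (-5 + 5*5*2)/4) - 9*7))² = (356 + ((1 + (-5 + 50)/4) - 63))² = (356 + ((1 + (¼)*45) - 63))² = (356 + ((1 + 45/4) - 63))² = (356 + (49/4 - 63))² = (356 - 203/4)² = (1221/4)² = 1490841/16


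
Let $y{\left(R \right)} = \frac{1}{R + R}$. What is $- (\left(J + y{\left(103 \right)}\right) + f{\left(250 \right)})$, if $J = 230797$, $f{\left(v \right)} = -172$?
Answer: $- \frac{47508751}{206} \approx -2.3063 \cdot 10^{5}$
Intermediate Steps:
$y{\left(R \right)} = \frac{1}{2 R}$
$- (\left(J + y{\left(103 \right)}\right) + f{\left(250 \right)}) = - (\left(230797 + \frac{1}{2 \cdot 103}\right) - 172) = - (\left(230797 + \frac{1}{2} \cdot \frac{1}{103}\right) - 172) = - (\left(230797 + \frac{1}{206}\right) - 172) = - (\frac{47544183}{206} - 172) = \left(-1\right) \frac{47508751}{206} = - \frac{47508751}{206}$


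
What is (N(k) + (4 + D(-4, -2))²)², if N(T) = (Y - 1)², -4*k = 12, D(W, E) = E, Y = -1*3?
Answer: 400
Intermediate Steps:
Y = -3
k = -3 (k = -¼*12 = -3)
N(T) = 16 (N(T) = (-3 - 1)² = (-4)² = 16)
(N(k) + (4 + D(-4, -2))²)² = (16 + (4 - 2)²)² = (16 + 2²)² = (16 + 4)² = 20² = 400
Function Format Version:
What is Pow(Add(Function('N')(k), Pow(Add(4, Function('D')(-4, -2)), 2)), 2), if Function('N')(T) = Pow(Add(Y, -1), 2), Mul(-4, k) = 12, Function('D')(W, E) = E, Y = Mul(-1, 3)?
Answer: 400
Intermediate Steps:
Y = -3
k = -3 (k = Mul(Rational(-1, 4), 12) = -3)
Function('N')(T) = 16 (Function('N')(T) = Pow(Add(-3, -1), 2) = Pow(-4, 2) = 16)
Pow(Add(Function('N')(k), Pow(Add(4, Function('D')(-4, -2)), 2)), 2) = Pow(Add(16, Pow(Add(4, -2), 2)), 2) = Pow(Add(16, Pow(2, 2)), 2) = Pow(Add(16, 4), 2) = Pow(20, 2) = 400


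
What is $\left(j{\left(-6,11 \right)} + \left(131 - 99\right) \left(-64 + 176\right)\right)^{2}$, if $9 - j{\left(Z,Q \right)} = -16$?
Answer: $13024881$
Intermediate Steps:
$j{\left(Z,Q \right)} = 25$ ($j{\left(Z,Q \right)} = 9 - -16 = 9 + 16 = 25$)
$\left(j{\left(-6,11 \right)} + \left(131 - 99\right) \left(-64 + 176\right)\right)^{2} = \left(25 + \left(131 - 99\right) \left(-64 + 176\right)\right)^{2} = \left(25 + 32 \cdot 112\right)^{2} = \left(25 + 3584\right)^{2} = 3609^{2} = 13024881$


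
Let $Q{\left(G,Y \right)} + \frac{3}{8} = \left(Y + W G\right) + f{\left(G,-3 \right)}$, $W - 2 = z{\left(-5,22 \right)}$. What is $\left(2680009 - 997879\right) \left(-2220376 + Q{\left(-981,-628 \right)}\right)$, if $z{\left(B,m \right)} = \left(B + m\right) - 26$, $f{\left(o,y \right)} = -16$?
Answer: $- \frac{14897975266755}{4} \approx -3.7245 \cdot 10^{12}$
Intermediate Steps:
$z{\left(B,m \right)} = -26 + B + m$
$W = -7$ ($W = 2 - 9 = -7$)
$Q{\left(G,Y \right)} = - \frac{131}{8} + Y - 7 G$ ($Q{\left(G,Y \right)} = - \frac{3}{8} - \left(16 - Y + 7 G\right) = - \frac{131}{8} + Y - 7 G$)
$\left(2680009 - 997879\right) \left(-2220376 + Q{\left(-981,-628 \right)}\right) = \left(2680009 - 997879\right) \left(-2220376 - - \frac{49781}{8}\right) = 1682130 \left(-2220376 - - \frac{49781}{8}\right) = 1682130 \left(-2220376 + \frac{49781}{8}\right) = 1682130 \left(- \frac{17713227}{8}\right) = - \frac{14897975266755}{4}$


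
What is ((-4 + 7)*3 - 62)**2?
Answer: 2809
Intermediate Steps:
((-4 + 7)*3 - 62)**2 = (3*3 - 62)**2 = (9 - 62)**2 = (-53)**2 = 2809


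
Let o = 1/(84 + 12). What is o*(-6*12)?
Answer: -3/4 ≈ -0.75000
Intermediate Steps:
o = 1/96 ≈ 0.010417
o*(-6*12) = (-6*12)/96 = (1/96)*(-72) = -3/4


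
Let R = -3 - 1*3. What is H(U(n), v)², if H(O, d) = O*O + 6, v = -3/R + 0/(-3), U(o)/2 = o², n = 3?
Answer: 108900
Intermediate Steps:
R = -6 (R = -3 - 3 = -6)
U(o) = 2*o²
v = ½ (v = -3/(-6) + 0/(-3) = -3*(-⅙) + 0*(-⅓) = ½ + 0 = ½ ≈ 0.50000)
H(O, d) = 6 + O² (H(O, d) = O² + 6 = 6 + O²)
H(U(n), v)² = (6 + (2*3²)²)² = (6 + (2*9)²)² = (6 + 18²)² = (6 + 324)² = 330² = 108900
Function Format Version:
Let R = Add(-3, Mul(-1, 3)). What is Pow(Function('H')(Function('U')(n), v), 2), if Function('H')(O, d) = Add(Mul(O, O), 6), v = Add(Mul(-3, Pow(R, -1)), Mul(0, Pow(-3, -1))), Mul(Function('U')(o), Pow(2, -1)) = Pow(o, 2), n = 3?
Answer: 108900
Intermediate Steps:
R = -6 (R = Add(-3, -3) = -6)
Function('U')(o) = Mul(2, Pow(o, 2))
v = Rational(1, 2) (v = Add(Mul(-3, Pow(-6, -1)), Mul(0, Pow(-3, -1))) = Add(Mul(-3, Rational(-1, 6)), Mul(0, Rational(-1, 3))) = Add(Rational(1, 2), 0) = Rational(1, 2) ≈ 0.50000)
Function('H')(O, d) = Add(6, Pow(O, 2)) (Function('H')(O, d) = Add(Pow(O, 2), 6) = Add(6, Pow(O, 2)))
Pow(Function('H')(Function('U')(n), v), 2) = Pow(Add(6, Pow(Mul(2, Pow(3, 2)), 2)), 2) = Pow(Add(6, Pow(Mul(2, 9), 2)), 2) = Pow(Add(6, Pow(18, 2)), 2) = Pow(Add(6, 324), 2) = Pow(330, 2) = 108900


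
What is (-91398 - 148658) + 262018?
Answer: 21962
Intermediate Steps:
(-91398 - 148658) + 262018 = -240056 + 262018 = 21962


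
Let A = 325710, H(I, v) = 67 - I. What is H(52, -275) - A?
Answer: -325695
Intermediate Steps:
H(52, -275) - A = (67 - 1*52) - 1*325710 = (67 - 52) - 325710 = 15 - 325710 = -325695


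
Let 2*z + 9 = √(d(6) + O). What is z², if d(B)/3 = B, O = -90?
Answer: 9/4 - 27*I*√2 ≈ 2.25 - 38.184*I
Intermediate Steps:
d(B) = 3*B
z = -9/2 + 3*I*√2 (z = -9/2 + √(3*6 - 90)/2 = -9/2 + √(18 - 90)/2 = -9/2 + √(-72)/2 = -9/2 + (6*I*√2)/2 = -9/2 + 3*I*√2 ≈ -4.5 + 4.2426*I)
z² = (-9/2 + 3*I*√2)²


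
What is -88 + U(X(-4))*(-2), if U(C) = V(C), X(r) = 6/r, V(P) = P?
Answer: -85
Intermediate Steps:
U(C) = C
-88 + U(X(-4))*(-2) = -88 + (6/(-4))*(-2) = -88 + (6*(-1/4))*(-2) = -88 - 3/2*(-2) = -88 + 3 = -85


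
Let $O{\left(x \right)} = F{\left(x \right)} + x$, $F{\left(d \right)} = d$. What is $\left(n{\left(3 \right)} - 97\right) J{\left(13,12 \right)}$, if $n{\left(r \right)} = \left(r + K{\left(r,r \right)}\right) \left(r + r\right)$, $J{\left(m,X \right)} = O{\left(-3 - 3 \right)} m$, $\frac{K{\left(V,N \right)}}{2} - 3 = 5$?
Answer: $-2652$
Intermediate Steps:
$K{\left(V,N \right)} = 16$ ($K{\left(V,N \right)} = 6 + 2 \cdot 5 = 6 + 10 = 16$)
$O{\left(x \right)} = 2 x$ ($O{\left(x \right)} = x + x = 2 x$)
$J{\left(m,X \right)} = - 12 m$ ($J{\left(m,X \right)} = 2 \left(-3 - 3\right) m = 2 \left(-6\right) m = - 12 m$)
$n{\left(r \right)} = 2 r \left(16 + r\right)$ ($n{\left(r \right)} = \left(r + 16\right) \left(r + r\right) = \left(16 + r\right) 2 r = 2 r \left(16 + r\right)$)
$\left(n{\left(3 \right)} - 97\right) J{\left(13,12 \right)} = \left(2 \cdot 3 \left(16 + 3\right) - 97\right) \left(\left(-12\right) 13\right) = \left(2 \cdot 3 \cdot 19 - 97\right) \left(-156\right) = \left(114 - 97\right) \left(-156\right) = 17 \left(-156\right) = -2652$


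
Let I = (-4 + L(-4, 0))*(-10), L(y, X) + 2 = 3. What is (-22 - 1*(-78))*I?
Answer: 1680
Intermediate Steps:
L(y, X) = 1 (L(y, X) = -2 + 3 = 1)
I = 30 (I = (-4 + 1)*(-10) = -3*(-10) = 30)
(-22 - 1*(-78))*I = (-22 - 1*(-78))*30 = (-22 + 78)*30 = 56*30 = 1680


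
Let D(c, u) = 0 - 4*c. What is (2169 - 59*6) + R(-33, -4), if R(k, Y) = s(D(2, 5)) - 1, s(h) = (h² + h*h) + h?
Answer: 1934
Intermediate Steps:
D(c, u) = -4*c
s(h) = h + 2*h² (s(h) = (h² + h²) + h = 2*h² + h = h + 2*h²)
R(k, Y) = 119 (R(k, Y) = (-4*2)*(1 + 2*(-4*2)) - 1 = -8*(1 + 2*(-8)) - 1 = -8*(1 - 16) - 1 = -8*(-15) - 1 = 120 - 1 = 119)
(2169 - 59*6) + R(-33, -4) = (2169 - 59*6) + 119 = (2169 - 354) + 119 = 1815 + 119 = 1934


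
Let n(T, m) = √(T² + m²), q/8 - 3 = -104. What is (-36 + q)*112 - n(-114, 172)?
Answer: -94528 - 2*√10645 ≈ -94734.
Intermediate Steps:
q = -808 (q = 24 + 8*(-104) = 24 - 832 = -808)
(-36 + q)*112 - n(-114, 172) = (-36 - 808)*112 - √((-114)² + 172²) = -844*112 - √(12996 + 29584) = -94528 - √42580 = -94528 - 2*√10645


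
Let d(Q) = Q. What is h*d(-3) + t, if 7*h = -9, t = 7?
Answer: 76/7 ≈ 10.857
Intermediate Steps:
h = -9/7 (h = (⅐)*(-9) = -9/7 ≈ -1.2857)
h*d(-3) + t = -9/7*(-3) + 7 = 27/7 + 7 = 76/7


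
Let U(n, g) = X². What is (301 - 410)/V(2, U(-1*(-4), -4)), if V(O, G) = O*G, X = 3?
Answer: -109/18 ≈ -6.0556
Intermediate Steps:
U(n, g) = 9 (U(n, g) = 3² = 9)
V(O, G) = G*O
(301 - 410)/V(2, U(-1*(-4), -4)) = (301 - 410)/((9*2)) = -109/18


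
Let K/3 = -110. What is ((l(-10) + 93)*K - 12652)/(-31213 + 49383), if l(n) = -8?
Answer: -20351/9085 ≈ -2.2401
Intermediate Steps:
K = -330 (K = 3*(-110) = -330)
((l(-10) + 93)*K - 12652)/(-31213 + 49383) = ((-8 + 93)*(-330) - 12652)/(-31213 + 49383) = (85*(-330) - 12652)/18170 = (-28050 - 12652)*(1/18170) = -40702*1/18170 = -20351/9085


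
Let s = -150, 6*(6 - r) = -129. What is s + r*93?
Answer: 4815/2 ≈ 2407.5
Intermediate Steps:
r = 55/2 (r = 6 - 1/6*(-129) = 6 + 43/2 = 55/2 ≈ 27.500)
s + r*93 = -150 + (55/2)*93 = -150 + 5115/2 = 4815/2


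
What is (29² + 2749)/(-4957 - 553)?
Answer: -359/551 ≈ -0.65154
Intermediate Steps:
(29² + 2749)/(-4957 - 553) = (841 + 2749)/(-5510) = 3590*(-1/5510) = -359/551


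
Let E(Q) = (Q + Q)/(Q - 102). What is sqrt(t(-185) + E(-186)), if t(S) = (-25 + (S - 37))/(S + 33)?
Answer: sqrt(105)/6 ≈ 1.7078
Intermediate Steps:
E(Q) = 2*Q/(-102 + Q) (E(Q) = (2*Q)/(-102 + Q) = 2*Q/(-102 + Q))
t(S) = (-62 + S)/(33 + S) (t(S) = (-25 + (-37 + S))/(33 + S) = (-62 + S)/(33 + S))
sqrt(t(-185) + E(-186)) = sqrt((-62 - 185)/(33 - 185) + 2*(-186)/(-102 - 186)) = sqrt(-247/(-152) + 2*(-186)/(-288)) = sqrt(-1/152*(-247) + 2*(-186)*(-1/288)) = sqrt(13/8 + 31/24) = sqrt(35/12) = sqrt(105)/6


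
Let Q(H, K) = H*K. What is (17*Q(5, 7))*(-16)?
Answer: -9520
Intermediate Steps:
(17*Q(5, 7))*(-16) = (17*(5*7))*(-16) = (17*35)*(-16) = 595*(-16) = -9520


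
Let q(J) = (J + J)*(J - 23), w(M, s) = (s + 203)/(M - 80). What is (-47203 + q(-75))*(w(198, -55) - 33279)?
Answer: 63815967661/59 ≈ 1.0816e+9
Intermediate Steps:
w(M, s) = (203 + s)/(-80 + M)
q(J) = 2*J*(-23 + J) (q(J) = (2*J)*(-23 + J) = 2*J*(-23 + J))
(-47203 + q(-75))*(w(198, -55) - 33279) = (-47203 + 2*(-75)*(-23 - 75))*((203 - 55)/(-80 + 198) - 33279) = (-47203 + 2*(-75)*(-98))*(148/118 - 33279) = (-47203 + 14700)*((1/118)*148 - 33279) = -32503*(74/59 - 33279) = -32503*(-1963387/59) = 63815967661/59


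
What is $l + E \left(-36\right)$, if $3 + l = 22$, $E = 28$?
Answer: $-989$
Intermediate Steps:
$l = 19$ ($l = -3 + 22 = 19$)
$l + E \left(-36\right) = 19 + 28 \left(-36\right) = 19 - 1008 = -989$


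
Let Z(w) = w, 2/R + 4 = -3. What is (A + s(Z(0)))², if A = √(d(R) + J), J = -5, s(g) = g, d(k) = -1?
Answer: -6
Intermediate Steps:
R = -2/7 (R = 2/(-4 - 3) = 2/(-7) = 2*(-⅐) = -2/7 ≈ -0.28571)
A = I*√6 (A = √(-1 - 5) = √(-6) = I*√6 ≈ 2.4495*I)
(A + s(Z(0)))² = (I*√6 + 0)² = (I*√6)² = -6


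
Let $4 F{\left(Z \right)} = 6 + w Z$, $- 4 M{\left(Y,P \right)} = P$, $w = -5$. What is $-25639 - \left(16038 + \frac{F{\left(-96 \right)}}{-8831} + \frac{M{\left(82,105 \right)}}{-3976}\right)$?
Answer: $- \frac{836208518081}{20064032} \approx -41677.0$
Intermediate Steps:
$M{\left(Y,P \right)} = - \frac{P}{4}$
$F{\left(Z \right)} = \frac{3}{2} - \frac{5 Z}{4}$ ($F{\left(Z \right)} = \frac{6 - 5 Z}{4} = \frac{3}{2} - \frac{5 Z}{4}$)
$-25639 - \left(16038 + \frac{F{\left(-96 \right)}}{-8831} + \frac{M{\left(82,105 \right)}}{-3976}\right) = -25639 - \left(16038 + \frac{\left(- \frac{1}{4}\right) 105}{-3976} + \frac{\frac{3}{2} - -120}{-8831}\right) = -25639 - \left(16038 + \frac{15}{2272} + \left(\frac{3}{2} + 120\right) \left(- \frac{1}{8831}\right)\right) = -25639 - \left(\frac{36438351}{2272} - \frac{243}{17662}\right) = -25639 - \frac{321786801633}{20064032} = - \frac{836208518081}{20064032}$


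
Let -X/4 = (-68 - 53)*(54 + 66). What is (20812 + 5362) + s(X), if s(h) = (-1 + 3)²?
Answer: 26178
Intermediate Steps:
X = 58080 (X = -4*(-68 - 53)*(54 + 66) = -(-484)*120 = -4*(-14520) = 58080)
s(h) = 4 (s(h) = 2² = 4)
(20812 + 5362) + s(X) = (20812 + 5362) + 4 = 26174 + 4 = 26178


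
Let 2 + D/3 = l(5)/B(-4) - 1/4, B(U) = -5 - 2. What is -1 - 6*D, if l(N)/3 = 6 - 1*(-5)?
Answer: 1741/14 ≈ 124.36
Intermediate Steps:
l(N) = 33 (l(N) = 3*(6 - 1*(-5)) = 3*(6 + 5) = 3*11 = 33)
B(U) = -7
D = -585/28 (D = -6 + 3*(33/(-7) - 1/4) = -6 + 3*(33*(-⅐) - 1*¼) = -6 + 3*(-33/7 - ¼) = -6 + 3*(-139/28) = -6 - 417/28 = -585/28 ≈ -20.893)
-1 - 6*D = -1 - 6*(-585/28) = -1 + 1755/14 = 1741/14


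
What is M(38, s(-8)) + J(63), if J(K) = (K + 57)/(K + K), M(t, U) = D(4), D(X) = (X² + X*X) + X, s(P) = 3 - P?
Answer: 776/21 ≈ 36.952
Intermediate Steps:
D(X) = X + 2*X² (D(X) = (X² + X²) + X = 2*X² + X = X + 2*X²)
M(t, U) = 36 (M(t, U) = 4*(1 + 2*4) = 4*(1 + 8) = 4*9 = 36)
J(K) = (57 + K)/(2*K) (J(K) = (57 + K)/((2*K)) = (57 + K)*(1/(2*K)) = (57 + K)/(2*K))
M(38, s(-8)) + J(63) = 36 + (½)*(57 + 63)/63 = 36 + (½)*(1/63)*120 = 36 + 20/21 = 776/21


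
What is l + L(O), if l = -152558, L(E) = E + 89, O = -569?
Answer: -153038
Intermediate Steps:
L(E) = 89 + E
l + L(O) = -152558 + (89 - 569) = -152558 - 480 = -153038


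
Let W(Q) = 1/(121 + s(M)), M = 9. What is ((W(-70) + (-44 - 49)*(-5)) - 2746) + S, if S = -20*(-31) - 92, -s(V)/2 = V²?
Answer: -71874/41 ≈ -1753.0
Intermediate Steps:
s(V) = -2*V²
W(Q) = -1/41 (W(Q) = 1/(121 - 2*9²) = 1/(121 - 2*81) = 1/(121 - 162) = 1/(-41) = -1/41)
S = 528 (S = 620 - 92 = 528)
((W(-70) + (-44 - 49)*(-5)) - 2746) + S = ((-1/41 + (-44 - 49)*(-5)) - 2746) + 528 = ((-1/41 - 93*(-5)) - 2746) + 528 = ((-1/41 + 465) - 2746) + 528 = (19064/41 - 2746) + 528 = -93522/41 + 528 = -71874/41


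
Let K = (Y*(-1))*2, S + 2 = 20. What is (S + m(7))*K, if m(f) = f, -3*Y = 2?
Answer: 100/3 ≈ 33.333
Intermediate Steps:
Y = -⅔ (Y = -⅓*2 = -⅔ ≈ -0.66667)
S = 18 (S = -2 + 20 = 18)
K = 4/3 (K = -⅔*(-1)*2 = (⅔)*2 = 4/3 ≈ 1.3333)
(S + m(7))*K = (18 + 7)*(4/3) = 25*(4/3) = 100/3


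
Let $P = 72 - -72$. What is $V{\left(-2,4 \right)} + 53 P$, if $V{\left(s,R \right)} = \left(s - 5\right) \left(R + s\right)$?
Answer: $7618$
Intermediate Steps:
$V{\left(s,R \right)} = \left(-5 + s\right) \left(R + s\right)$
$P = 144$ ($P = 72 + 72 = 144$)
$V{\left(-2,4 \right)} + 53 P = \left(\left(-2\right)^{2} - 20 - -10 + 4 \left(-2\right)\right) + 53 \cdot 144 = \left(4 - 20 + 10 - 8\right) + 7632 = -14 + 7632 = 7618$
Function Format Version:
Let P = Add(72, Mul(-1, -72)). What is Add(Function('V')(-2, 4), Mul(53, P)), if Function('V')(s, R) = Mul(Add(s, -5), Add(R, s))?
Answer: 7618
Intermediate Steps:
Function('V')(s, R) = Mul(Add(-5, s), Add(R, s))
P = 144 (P = Add(72, 72) = 144)
Add(Function('V')(-2, 4), Mul(53, P)) = Add(Add(Pow(-2, 2), Mul(-5, 4), Mul(-5, -2), Mul(4, -2)), Mul(53, 144)) = Add(Add(4, -20, 10, -8), 7632) = Add(-14, 7632) = 7618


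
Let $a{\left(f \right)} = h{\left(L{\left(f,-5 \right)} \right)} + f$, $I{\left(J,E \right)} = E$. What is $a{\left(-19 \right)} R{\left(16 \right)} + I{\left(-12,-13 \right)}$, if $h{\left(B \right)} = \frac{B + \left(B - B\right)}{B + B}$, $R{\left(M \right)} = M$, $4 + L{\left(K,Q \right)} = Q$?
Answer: $-309$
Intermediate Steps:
$L{\left(K,Q \right)} = -4 + Q$
$h{\left(B \right)} = \frac{1}{2}$ ($h{\left(B \right)} = \frac{B + 0}{2 B} = B \frac{1}{2 B} = \frac{1}{2}$)
$a{\left(f \right)} = \frac{1}{2} + f$
$a{\left(-19 \right)} R{\left(16 \right)} + I{\left(-12,-13 \right)} = \left(\frac{1}{2} - 19\right) 16 - 13 = \left(- \frac{37}{2}\right) 16 - 13 = -296 - 13 = -309$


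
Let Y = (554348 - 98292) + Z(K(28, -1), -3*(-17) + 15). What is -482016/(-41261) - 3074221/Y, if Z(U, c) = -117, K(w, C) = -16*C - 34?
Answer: 8447678213/1710227189 ≈ 4.9395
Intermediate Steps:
K(w, C) = -34 - 16*C
Y = 455939 (Y = (554348 - 98292) - 117 = 456056 - 117 = 455939)
-482016/(-41261) - 3074221/Y = -482016/(-41261) - 3074221/455939 = -482016*(-1/41261) - 3074221*1/455939 = 482016/41261 - 3074221/455939 = 8447678213/1710227189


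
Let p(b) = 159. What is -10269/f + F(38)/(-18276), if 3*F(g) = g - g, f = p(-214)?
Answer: -3423/53 ≈ -64.585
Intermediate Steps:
f = 159
F(g) = 0 (F(g) = (g - g)/3 = (1/3)*0 = 0)
-10269/f + F(38)/(-18276) = -10269/159 + 0/(-18276) = -10269*1/159 + 0*(-1/18276) = -3423/53 + 0 = -3423/53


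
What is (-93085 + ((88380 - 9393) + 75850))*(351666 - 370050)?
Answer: -1135248768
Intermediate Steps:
(-93085 + ((88380 - 9393) + 75850))*(351666 - 370050) = (-93085 + (78987 + 75850))*(-18384) = (-93085 + 154837)*(-18384) = 61752*(-18384) = -1135248768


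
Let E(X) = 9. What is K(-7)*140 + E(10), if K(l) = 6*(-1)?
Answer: -831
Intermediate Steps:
K(l) = -6
K(-7)*140 + E(10) = -6*140 + 9 = -840 + 9 = -831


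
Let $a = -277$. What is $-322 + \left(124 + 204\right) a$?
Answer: $-91178$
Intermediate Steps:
$-322 + \left(124 + 204\right) a = -322 + \left(124 + 204\right) \left(-277\right) = -322 + 328 \left(-277\right) = -322 - 90856 = -91178$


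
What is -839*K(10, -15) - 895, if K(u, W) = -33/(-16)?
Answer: -42007/16 ≈ -2625.4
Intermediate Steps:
K(u, W) = 33/16 (K(u, W) = -33*(-1/16) = 33/16)
-839*K(10, -15) - 895 = -839*33/16 - 895 = -27687/16 - 895 = -42007/16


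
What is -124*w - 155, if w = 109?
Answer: -13671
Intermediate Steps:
-124*w - 155 = -124*109 - 155 = -13516 - 155 = -13671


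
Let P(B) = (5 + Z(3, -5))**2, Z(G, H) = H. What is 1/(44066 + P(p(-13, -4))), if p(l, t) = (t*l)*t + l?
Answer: 1/44066 ≈ 2.2693e-5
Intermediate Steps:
p(l, t) = l + l*t**2 (p(l, t) = (l*t)*t + l = l*t**2 + l = l + l*t**2)
P(B) = 0 (P(B) = (5 - 5)**2 = 0**2 = 0)
1/(44066 + P(p(-13, -4))) = 1/(44066 + 0) = 1/44066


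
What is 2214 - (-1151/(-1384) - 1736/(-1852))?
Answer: 1417579919/640792 ≈ 2212.2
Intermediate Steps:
2214 - (-1151/(-1384) - 1736/(-1852)) = 2214 - (-1151*(-1/1384) - 1736*(-1/1852)) = 2214 - (1151/1384 + 434/463) = 2214 - 1*1133569/640792 = 2214 - 1133569/640792 = 1417579919/640792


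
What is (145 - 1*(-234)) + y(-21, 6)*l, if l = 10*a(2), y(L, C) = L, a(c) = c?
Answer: -41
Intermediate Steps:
l = 20 (l = 10*2 = 20)
(145 - 1*(-234)) + y(-21, 6)*l = (145 - 1*(-234)) - 21*20 = (145 + 234) - 420 = 379 - 420 = -41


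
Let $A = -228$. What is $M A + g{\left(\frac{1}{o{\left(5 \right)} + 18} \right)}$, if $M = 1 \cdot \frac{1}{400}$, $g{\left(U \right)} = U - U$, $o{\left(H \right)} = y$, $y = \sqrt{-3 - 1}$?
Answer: $- \frac{57}{100} \approx -0.57$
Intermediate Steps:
$y = 2 i$ ($y = \sqrt{-4} = 2 i \approx 2.0 i$)
$o{\left(H \right)} = 2 i$
$g{\left(U \right)} = 0$
$M = \frac{1}{400}$ ($M = 1 \cdot \frac{1}{400} = \frac{1}{400} \approx 0.0025$)
$M A + g{\left(\frac{1}{o{\left(5 \right)} + 18} \right)} = \frac{1}{400} \left(-228\right) + 0 = - \frac{57}{100} + 0 = - \frac{57}{100}$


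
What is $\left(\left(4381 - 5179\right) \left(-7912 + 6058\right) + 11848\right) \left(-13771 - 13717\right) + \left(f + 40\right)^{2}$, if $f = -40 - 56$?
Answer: $-40993950784$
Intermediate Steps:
$f = -96$ ($f = -40 - 56 = -96$)
$\left(\left(4381 - 5179\right) \left(-7912 + 6058\right) + 11848\right) \left(-13771 - 13717\right) + \left(f + 40\right)^{2} = \left(\left(4381 - 5179\right) \left(-7912 + 6058\right) + 11848\right) \left(-13771 - 13717\right) + \left(-96 + 40\right)^{2} = \left(\left(-798\right) \left(-1854\right) + 11848\right) \left(-27488\right) + \left(-56\right)^{2} = \left(1479492 + 11848\right) \left(-27488\right) + 3136 = 1491340 \left(-27488\right) + 3136 = -40993953920 + 3136 = -40993950784$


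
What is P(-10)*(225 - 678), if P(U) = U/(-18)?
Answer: -755/3 ≈ -251.67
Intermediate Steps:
P(U) = -U/18 (P(U) = U*(-1/18) = -U/18)
P(-10)*(225 - 678) = (-1/18*(-10))*(225 - 678) = (5/9)*(-453) = -755/3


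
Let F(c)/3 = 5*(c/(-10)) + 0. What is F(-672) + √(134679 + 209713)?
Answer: 1008 + 2*√86098 ≈ 1594.8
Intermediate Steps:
F(c) = -3*c/2 (F(c) = 3*(5*(c/(-10)) + 0) = 3*(5*(c*(-⅒)) + 0) = 3*(5*(-c/10) + 0) = 3*(-c/2 + 0) = 3*(-c/2) = -3*c/2)
F(-672) + √(134679 + 209713) = -3/2*(-672) + √(134679 + 209713) = 1008 + √344392 = 1008 + 2*√86098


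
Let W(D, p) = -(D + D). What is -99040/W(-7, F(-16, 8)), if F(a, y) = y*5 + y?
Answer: -49520/7 ≈ -7074.3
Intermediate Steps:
F(a, y) = 6*y (F(a, y) = 5*y + y = 6*y)
W(D, p) = -2*D
-99040/W(-7, F(-16, 8)) = -99040/((-2*(-7))) = -99040/14 = -99040*1/14 = -49520/7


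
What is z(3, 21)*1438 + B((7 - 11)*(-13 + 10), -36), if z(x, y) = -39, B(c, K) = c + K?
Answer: -56106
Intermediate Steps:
B(c, K) = K + c
z(3, 21)*1438 + B((7 - 11)*(-13 + 10), -36) = -39*1438 + (-36 + (7 - 11)*(-13 + 10)) = -56082 + (-36 - 4*(-3)) = -56082 + (-36 + 12) = -56082 - 24 = -56106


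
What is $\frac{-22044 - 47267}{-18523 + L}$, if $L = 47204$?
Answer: $- \frac{69311}{28681} \approx -2.4166$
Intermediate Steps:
$\frac{-22044 - 47267}{-18523 + L} = \frac{-22044 - 47267}{-18523 + 47204} = - \frac{69311}{28681}$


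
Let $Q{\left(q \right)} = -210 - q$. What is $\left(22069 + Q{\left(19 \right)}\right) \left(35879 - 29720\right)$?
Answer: $134512560$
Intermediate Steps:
$\left(22069 + Q{\left(19 \right)}\right) \left(35879 - 29720\right) = \left(22069 - 229\right) \left(35879 - 29720\right) = \left(22069 - 229\right) 6159 = 21840 \cdot 6159 = 134512560$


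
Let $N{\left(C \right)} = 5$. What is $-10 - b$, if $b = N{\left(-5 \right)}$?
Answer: $-15$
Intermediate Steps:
$b = 5$
$-10 - b = -10 - 5 = -15$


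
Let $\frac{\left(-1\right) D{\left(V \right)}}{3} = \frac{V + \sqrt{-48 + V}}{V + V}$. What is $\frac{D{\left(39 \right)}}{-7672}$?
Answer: $\frac{3}{15344} + \frac{3 i}{199472} \approx 0.00019552 + 1.504 \cdot 10^{-5} i$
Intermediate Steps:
$D{\left(V \right)} = - \frac{3 \left(V + \sqrt{-48 + V}\right)}{2 V}$ ($D{\left(V \right)} = - 3 \frac{V + \sqrt{-48 + V}}{V + V} = - 3 \frac{V + \sqrt{-48 + V}}{2 V} = - \frac{3 \left(V + \sqrt{-48 + V}\right)}{2 V}$)
$\frac{D{\left(39 \right)}}{-7672} = \frac{\frac{3}{2} \cdot \frac{1}{39} \left(\left(-1\right) 39 - \sqrt{-48 + 39}\right)}{-7672} = \frac{3}{2} \cdot \frac{1}{39} \left(-39 - \sqrt{-9}\right) \left(- \frac{1}{7672}\right) = \frac{3}{2} \cdot \frac{1}{39} \left(-39 - 3 i\right) \left(- \frac{1}{7672}\right) = \left(- \frac{3}{2} - \frac{3 i}{26}\right) \left(- \frac{1}{7672}\right) = \frac{3}{15344} + \frac{3 i}{199472}$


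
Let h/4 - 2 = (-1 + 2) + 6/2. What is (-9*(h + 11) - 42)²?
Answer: 127449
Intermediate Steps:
h = 24 (h = 8 + 4*((-1 + 2) + 6/2) = 8 + 4*(1 + 6*(½)) = 8 + 4*(1 + 3) = 8 + 4*4 = 8 + 16 = 24)
(-9*(h + 11) - 42)² = (-9*(24 + 11) - 42)² = (-9*35 - 42)² = (-315 - 42)² = (-357)² = 127449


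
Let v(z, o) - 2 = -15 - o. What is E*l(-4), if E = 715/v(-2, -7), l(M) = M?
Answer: 1430/3 ≈ 476.67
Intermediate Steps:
v(z, o) = -13 - o (v(z, o) = 2 + (-15 - o) = -13 - o)
E = -715/6 (E = 715/(-13 - 1*(-7)) = 715/(-13 + 7) = 715/(-6) = 715*(-⅙) = -715/6 ≈ -119.17)
E*l(-4) = -715/6*(-4) = 1430/3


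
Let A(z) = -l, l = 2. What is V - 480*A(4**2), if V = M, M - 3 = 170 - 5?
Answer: 1128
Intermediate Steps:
M = 168 (M = 3 + (170 - 5) = 3 + 165 = 168)
V = 168
A(z) = -2 (A(z) = -1*2 = -2)
V - 480*A(4**2) = 168 - 480*(-2) = 168 + 960 = 1128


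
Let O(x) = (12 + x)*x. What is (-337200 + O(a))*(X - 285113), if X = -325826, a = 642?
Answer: -50505105252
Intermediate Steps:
O(x) = x*(12 + x)
(-337200 + O(a))*(X - 285113) = (-337200 + 642*(12 + 642))*(-325826 - 285113) = (-337200 + 642*654)*(-610939) = (-337200 + 419868)*(-610939) = 82668*(-610939) = -50505105252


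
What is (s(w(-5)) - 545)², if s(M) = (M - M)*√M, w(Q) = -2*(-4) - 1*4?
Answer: 297025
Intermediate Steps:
w(Q) = 4 (w(Q) = 8 - 4 = 4)
s(M) = 0 (s(M) = 0*√M = 0)
(s(w(-5)) - 545)² = (0 - 545)² = (-545)² = 297025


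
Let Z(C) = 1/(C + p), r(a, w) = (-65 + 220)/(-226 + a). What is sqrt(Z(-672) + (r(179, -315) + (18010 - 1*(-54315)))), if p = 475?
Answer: sqrt(6200072624587)/9259 ≈ 268.93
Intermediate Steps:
r(a, w) = 155/(-226 + a)
Z(C) = 1/(475 + C) (Z(C) = 1/(C + 475) = 1/(475 + C))
sqrt(Z(-672) + (r(179, -315) + (18010 - 1*(-54315)))) = sqrt(1/(475 - 672) + (155/(-226 + 179) + (18010 - 1*(-54315)))) = sqrt(1/(-197) + (155/(-47) + (18010 + 54315))) = sqrt(-1/197 + (155*(-1/47) + 72325)) = sqrt(-1/197 + (-155/47 + 72325)) = sqrt(-1/197 + 3399120/47) = sqrt(669626593/9259) = sqrt(6200072624587)/9259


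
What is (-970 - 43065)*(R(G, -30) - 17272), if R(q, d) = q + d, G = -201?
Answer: 770744605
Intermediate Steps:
R(q, d) = d + q
(-970 - 43065)*(R(G, -30) - 17272) = (-970 - 43065)*((-30 - 201) - 17272) = -44035*(-231 - 17272) = -44035*(-17503) = 770744605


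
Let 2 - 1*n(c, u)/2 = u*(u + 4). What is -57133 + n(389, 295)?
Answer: -233539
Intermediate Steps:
n(c, u) = 4 - 2*u*(4 + u) (n(c, u) = 4 - 2*u*(u + 4) = 4 - 2*u*(4 + u))
-57133 + n(389, 295) = -57133 + (4 - 8*295 - 2*295**2) = -57133 + (4 - 2360 - 2*87025) = -57133 + (4 - 2360 - 174050) = -57133 - 176406 = -233539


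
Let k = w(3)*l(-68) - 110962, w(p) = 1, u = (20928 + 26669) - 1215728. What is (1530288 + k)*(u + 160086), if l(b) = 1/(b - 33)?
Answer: -144505191236625/101 ≈ -1.4307e+12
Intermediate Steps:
u = -1168131 (u = 47597 - 1215728 = -1168131)
l(b) = 1/(-33 + b)
k = -11207163/101 (k = 1/(-33 - 68) - 110962 = 1/(-101) - 110962 = 1*(-1/101) - 110962 = -1/101 - 110962 = -11207163/101 ≈ -1.1096e+5)
(1530288 + k)*(u + 160086) = (1530288 - 11207163/101)*(-1168131 + 160086) = (143351925/101)*(-1008045) = -144505191236625/101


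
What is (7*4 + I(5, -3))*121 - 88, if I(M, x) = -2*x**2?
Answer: 1122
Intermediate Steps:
(7*4 + I(5, -3))*121 - 88 = (7*4 - 2*(-3)**2)*121 - 88 = (28 - 2*9)*121 - 88 = (28 - 18)*121 - 88 = 10*121 - 88 = 1210 - 88 = 1122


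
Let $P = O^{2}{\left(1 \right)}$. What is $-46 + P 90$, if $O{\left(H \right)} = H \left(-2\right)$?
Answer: $314$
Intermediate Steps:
$O{\left(H \right)} = - 2 H$
$P = 4$ ($P = \left(\left(-2\right) 1\right)^{2} = \left(-2\right)^{2} = 4$)
$-46 + P 90 = -46 + 4 \cdot 90 = -46 + 360 = 314$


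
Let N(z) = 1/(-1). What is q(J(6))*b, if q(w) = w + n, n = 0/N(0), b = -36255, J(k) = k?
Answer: -217530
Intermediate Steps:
N(z) = -1
n = 0 (n = 0/(-1) = 0*(-1) = 0)
q(w) = w (q(w) = w + 0 = w)
q(J(6))*b = 6*(-36255) = -217530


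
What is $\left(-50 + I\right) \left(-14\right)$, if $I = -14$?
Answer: $896$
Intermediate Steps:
$\left(-50 + I\right) \left(-14\right) = \left(-50 - 14\right) \left(-14\right) = \left(-64\right) \left(-14\right) = 896$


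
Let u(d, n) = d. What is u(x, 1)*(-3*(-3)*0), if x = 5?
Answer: 0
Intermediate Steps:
u(x, 1)*(-3*(-3)*0) = 5*(-3*(-3)*0) = 5*(9*0) = 5*0 = 0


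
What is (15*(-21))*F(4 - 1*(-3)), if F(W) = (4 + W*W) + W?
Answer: -18900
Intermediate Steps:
F(W) = 4 + W + W² (F(W) = (4 + W²) + W = 4 + W + W²)
(15*(-21))*F(4 - 1*(-3)) = (15*(-21))*(4 + (4 - 1*(-3)) + (4 - 1*(-3))²) = -315*(4 + (4 + 3) + (4 + 3)²) = -315*(4 + 7 + 7²) = -315*(4 + 7 + 49) = -315*60 = -18900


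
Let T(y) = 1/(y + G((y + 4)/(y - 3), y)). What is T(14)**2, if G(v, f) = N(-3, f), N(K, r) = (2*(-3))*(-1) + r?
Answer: 1/1156 ≈ 0.00086505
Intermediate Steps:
N(K, r) = 6 + r (N(K, r) = -6*(-1) + r = 6 + r)
G(v, f) = 6 + f
T(y) = 1/(6 + 2*y) (T(y) = 1/(y + (6 + y)) = 1/(6 + 2*y))
T(14)**2 = (1/(2*(3 + 14)))**2 = ((1/2)/17)**2 = ((1/2)*(1/17))**2 = (1/34)**2 = 1/1156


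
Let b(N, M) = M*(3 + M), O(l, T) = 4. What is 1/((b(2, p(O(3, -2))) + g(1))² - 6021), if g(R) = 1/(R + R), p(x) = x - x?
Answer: -4/24083 ≈ -0.00016609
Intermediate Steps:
p(x) = 0
g(R) = 1/(2*R)
1/((b(2, p(O(3, -2))) + g(1))² - 6021) = 1/((0*(3 + 0) + (½)/1)² - 6021) = 1/((0*3 + (½)*1)² - 6021) = 1/((0 + ½)² - 6021) = 1/((½)² - 6021) = 1/(¼ - 6021) = 1/(-24083/4) = -4/24083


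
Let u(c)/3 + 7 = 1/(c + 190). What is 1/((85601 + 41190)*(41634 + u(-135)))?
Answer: 55/290188843938 ≈ 1.8953e-10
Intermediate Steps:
u(c) = -21 + 3/(190 + c) (u(c) = -21 + 3/(c + 190) = -21 + 3/(190 + c))
1/((85601 + 41190)*(41634 + u(-135))) = 1/((85601 + 41190)*(41634 + 3*(-1329 - 7*(-135))/(190 - 135))) = 1/(126791*(41634 + 3*(-1329 + 945)/55)) = 1/(126791*(41634 + 3*(1/55)*(-384))) = 1/(126791*(41634 - 1152/55)) = 1/(126791*(2288718/55)) = (1/126791)*(55/2288718) = 55/290188843938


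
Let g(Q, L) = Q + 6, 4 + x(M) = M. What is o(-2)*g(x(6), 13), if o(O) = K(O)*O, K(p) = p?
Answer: 32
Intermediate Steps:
x(M) = -4 + M
g(Q, L) = 6 + Q
o(O) = O² (o(O) = O*O = O²)
o(-2)*g(x(6), 13) = (-2)²*(6 + (-4 + 6)) = 4*(6 + 2) = 4*8 = 32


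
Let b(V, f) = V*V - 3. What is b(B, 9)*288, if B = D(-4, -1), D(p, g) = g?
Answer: -576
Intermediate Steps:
B = -1
b(V, f) = -3 + V**2 (b(V, f) = V**2 - 3 = -3 + V**2)
b(B, 9)*288 = (-3 + (-1)**2)*288 = (-3 + 1)*288 = -2*288 = -576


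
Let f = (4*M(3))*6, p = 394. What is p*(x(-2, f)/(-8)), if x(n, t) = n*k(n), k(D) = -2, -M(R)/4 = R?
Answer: -197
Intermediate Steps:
M(R) = -4*R
f = -288 (f = (4*(-4*3))*6 = (4*(-12))*6 = -48*6 = -288)
x(n, t) = -2*n (x(n, t) = n*(-2) = -2*n)
p*(x(-2, f)/(-8)) = 394*(-2*(-2)/(-8)) = 394*(4*(-1/8)) = 394*(-1/2) = -197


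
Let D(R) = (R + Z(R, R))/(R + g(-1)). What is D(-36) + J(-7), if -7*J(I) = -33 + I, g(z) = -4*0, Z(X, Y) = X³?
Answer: 9119/7 ≈ 1302.7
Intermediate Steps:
g(z) = 0
D(R) = (R + R³)/R (D(R) = (R + R³)/(R + 0) = (R + R³)/R)
J(I) = 33/7 - I/7 (J(I) = -(-33 + I)/7 = 33/7 - I/7)
D(-36) + J(-7) = (1 + (-36)²) + (33/7 - ⅐*(-7)) = (1 + 1296) + (33/7 + 1) = 1297 + 40/7 = 9119/7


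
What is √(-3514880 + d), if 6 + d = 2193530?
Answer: 2*I*√330339 ≈ 1149.5*I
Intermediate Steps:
d = 2193524 (d = -6 + 2193530 = 2193524)
√(-3514880 + d) = √(-3514880 + 2193524) = √(-1321356) = 2*I*√330339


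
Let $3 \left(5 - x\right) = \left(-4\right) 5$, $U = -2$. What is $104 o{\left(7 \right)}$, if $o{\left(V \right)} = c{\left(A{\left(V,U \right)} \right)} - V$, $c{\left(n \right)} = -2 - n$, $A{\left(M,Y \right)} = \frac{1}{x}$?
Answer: $- \frac{33072}{35} \approx -944.91$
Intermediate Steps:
$x = \frac{35}{3}$ ($x = 5 - \frac{\left(-4\right) 5}{3} = 5 - - \frac{20}{3} = 5 + \frac{20}{3} = \frac{35}{3} \approx 11.667$)
$A{\left(M,Y \right)} = \frac{3}{35}$ ($A{\left(M,Y \right)} = \frac{1}{\frac{35}{3}} = \frac{3}{35}$)
$o{\left(V \right)} = - \frac{73}{35} - V$ ($o{\left(V \right)} = \left(-2 - \frac{3}{35}\right) - V = - \frac{73}{35} - V$)
$104 o{\left(7 \right)} = 104 \left(- \frac{73}{35} - 7\right) = 104 \left(- \frac{318}{35}\right) = - \frac{33072}{35}$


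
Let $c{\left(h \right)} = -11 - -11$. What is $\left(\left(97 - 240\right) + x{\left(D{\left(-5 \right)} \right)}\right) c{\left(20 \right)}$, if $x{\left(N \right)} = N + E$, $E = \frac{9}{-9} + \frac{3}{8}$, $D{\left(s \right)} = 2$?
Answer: $0$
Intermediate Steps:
$c{\left(h \right)} = 0$ ($c{\left(h \right)} = -11 + 11 = 0$)
$E = - \frac{5}{8}$ ($E = 9 \left(- \frac{1}{9}\right) + 3 \cdot \frac{1}{8} = -1 + \frac{3}{8} = - \frac{5}{8} \approx -0.625$)
$x{\left(N \right)} = - \frac{5}{8} + N$ ($x{\left(N \right)} = N - \frac{5}{8} = - \frac{5}{8} + N$)
$\left(\left(97 - 240\right) + x{\left(D{\left(-5 \right)} \right)}\right) c{\left(20 \right)} = \left(\left(97 - 240\right) + \left(- \frac{5}{8} + 2\right)\right) 0 = \left(\left(97 - 240\right) + \frac{11}{8}\right) 0 = \left(-143 + \frac{11}{8}\right) 0 = \left(- \frac{1133}{8}\right) 0 = 0$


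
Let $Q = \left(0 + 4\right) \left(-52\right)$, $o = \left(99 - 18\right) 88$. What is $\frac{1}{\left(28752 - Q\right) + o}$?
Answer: $\frac{1}{36088} \approx 2.771 \cdot 10^{-5}$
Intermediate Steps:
$o = 7128$ ($o = 81 \cdot 88 = 7128$)
$Q = -208$ ($Q = 4 \left(-52\right) = -208$)
$\frac{1}{\left(28752 - Q\right) + o} = \frac{1}{\left(28752 - -208\right) + 7128} = \frac{1}{\left(28752 + 208\right) + 7128} = \frac{1}{28960 + 7128} = \frac{1}{36088}$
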